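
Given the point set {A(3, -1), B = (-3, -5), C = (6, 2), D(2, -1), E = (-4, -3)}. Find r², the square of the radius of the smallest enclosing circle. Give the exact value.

32.5

The minimum enclosing circle of a finite set is fixed by two of the points (as a diameter) or three (as a circumcircle).
The farthest pair is B–C with squared distance 130. The circle on this segment as diameter has centre (1.5, -1.5) and r² = 130/4 = 32.5.
Check A: distance² to centre = 2.5 ≤ 32.5, so it lies inside.
All remaining points lie in this disk, and no smaller disk contains both endpoints, so this is the minimum enclosing circle.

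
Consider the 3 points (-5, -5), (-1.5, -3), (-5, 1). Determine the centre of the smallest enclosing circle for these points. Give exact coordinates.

Call the three points A, B, C in the order given.
Side lengths²: AB² = 16.25, AC² = 36, BC² = 28.25.
Since AC² = 36 < 28.25 + 16.25 = 44.5, the triangle is acute, so the smallest enclosing circle is the circumcircle.
Circumcentre = (-123/28, -2), r² = 7345/784.
Centre = (-123/28, -2).

(-123/28, -2)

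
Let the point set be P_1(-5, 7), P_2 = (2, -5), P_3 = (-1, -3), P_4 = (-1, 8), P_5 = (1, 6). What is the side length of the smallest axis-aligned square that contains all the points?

13

The bounding box has width 7 and height 13.
An axis-aligned square enclosing the set must have side ≥ max(width, height).
So the minimum side is max(7, 13) = 13.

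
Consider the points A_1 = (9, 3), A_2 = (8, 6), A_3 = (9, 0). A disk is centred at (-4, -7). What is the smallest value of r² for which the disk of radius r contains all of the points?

313

The required radius is the distance from (-4, -7) to the farthest point.
Squared distances: 269, 313, 218.
Maximum is 313, attained at A_2.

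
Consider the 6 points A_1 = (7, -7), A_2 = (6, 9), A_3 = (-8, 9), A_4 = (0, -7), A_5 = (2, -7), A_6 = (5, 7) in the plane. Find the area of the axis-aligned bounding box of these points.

240

x ranges over [-8, 7], width 15.
y ranges over [-7, 9], height 16.
Area = 15 × 16 = 240.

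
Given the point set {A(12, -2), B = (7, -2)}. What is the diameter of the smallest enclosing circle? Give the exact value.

5

The smallest circle enclosing two points has them as diameter endpoints.
Centre = midpoint = (9.5, -2); r² = |AB|²/4 = 25/4 = 6.25.
Diameter = 2r = 2√(6.25) = 5.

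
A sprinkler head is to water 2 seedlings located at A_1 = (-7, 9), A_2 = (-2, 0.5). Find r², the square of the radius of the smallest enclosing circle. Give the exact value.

The smallest circle enclosing two points has them as diameter endpoints.
Centre = midpoint = (-4.5, 4.75); r² = |A_1A_2|²/4 = 97.25/4 = 24.3125.

24.3125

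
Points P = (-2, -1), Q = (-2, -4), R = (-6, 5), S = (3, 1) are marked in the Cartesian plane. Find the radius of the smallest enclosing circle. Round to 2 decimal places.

The minimum enclosing circle of a finite set is fixed by two of the points (as a diameter) or three (as a circumcircle).
The minimum enclosing circle is determined by three boundary points: Q, R, S.
Their circumcentre is (-59/26, 33/26) with r² = 9409/338.
The farthest remaining point P is at distance² 1765/338 ≤ 9409/338.
r = √(9409/338) ≈ 5.28.

5.28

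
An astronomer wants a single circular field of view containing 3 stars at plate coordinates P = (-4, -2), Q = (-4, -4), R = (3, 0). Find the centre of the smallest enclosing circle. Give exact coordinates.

(-0.5, -2)

Side lengths²: PQ² = 4, PR² = 53, QR² = 65.
Since QR² = 65 ≥ 53 + 4 = 57, the angle opposite QR is not acute, so the smallest enclosing circle has QR as diameter.
Centre = midpoint of QR = (-0.5, -2), r² = 65/4 = 16.25.
Centre = (-0.5, -2).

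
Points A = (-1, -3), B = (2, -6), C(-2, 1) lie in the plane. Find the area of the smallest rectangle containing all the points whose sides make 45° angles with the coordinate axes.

16.5

In coordinates u = x + y, v = x − y the rectangle is axis-aligned; the map (x,y)→(u,v) scales areas by 2.
u-values: -4, -4, -1; range = -1 − (-4) = 3.
v-values: 2, 8, -3; range = 8 − (-3) = 11.
Area = (3 × 11) / 2 = 16.5.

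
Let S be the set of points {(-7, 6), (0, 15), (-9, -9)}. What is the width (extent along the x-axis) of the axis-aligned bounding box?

9

max x = 0, min x = -9, so width = 9.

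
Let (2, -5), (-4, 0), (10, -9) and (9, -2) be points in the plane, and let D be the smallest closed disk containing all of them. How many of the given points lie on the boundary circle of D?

2

A smallest enclosing disk is always determined by at most three of the input points on its boundary.
The farthest pair is (-4, 0)–(10, -9) with squared distance 277. The circle on this segment as diameter has centre (3, -4.5) and r² = 277/4 = 69.25.
Check (2, -5): distance² to centre = 1.25 ≤ 69.25, so it lies inside.
All remaining points lie in this disk, and no smaller disk contains both endpoints, so this is the minimum enclosing circle.
The points at distance exactly r from the centre are (-4, 0), (10, -9) — 2 points.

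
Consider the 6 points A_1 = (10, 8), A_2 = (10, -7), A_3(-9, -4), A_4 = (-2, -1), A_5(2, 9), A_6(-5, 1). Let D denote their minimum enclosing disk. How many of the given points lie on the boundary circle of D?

3

A smallest enclosing disk is always determined by at most three of the input points on its boundary.
The minimum enclosing circle is determined by three boundary points: A_1, A_2, A_3.
Their circumcentre is (55/38, 0.5) with r² = 93425/722.
The farthest remaining point A_5 is at distance² 52385/722 ≤ 93425/722.
The points at distance exactly r from the centre are A_1, A_2, A_3 — 3 points.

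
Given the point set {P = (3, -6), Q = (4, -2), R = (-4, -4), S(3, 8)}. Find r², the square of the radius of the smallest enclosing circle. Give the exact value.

The minimum enclosing circle is determined by three boundary points: P, R, S.
Their circumcentre is (17/14, 1) with r² = 10229/196.
The farthest remaining point Q is at distance² 3285/196 ≤ 10229/196.

10229/196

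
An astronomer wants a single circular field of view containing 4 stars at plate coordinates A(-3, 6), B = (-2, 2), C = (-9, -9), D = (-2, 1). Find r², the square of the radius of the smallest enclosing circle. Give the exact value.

65.25

By Welzl's lemma the MEC is supported by two points (diametrically opposite) or three points (on a circumcircle).
The farthest pair is A–C with squared distance 261. The circle on this segment as diameter has centre (-6, -1.5) and r² = 261/4 = 65.25.
Check B: distance² to centre = 28.25 ≤ 65.25, so it lies inside.
All remaining points lie in this disk, and no smaller disk contains both endpoints, so this is the minimum enclosing circle.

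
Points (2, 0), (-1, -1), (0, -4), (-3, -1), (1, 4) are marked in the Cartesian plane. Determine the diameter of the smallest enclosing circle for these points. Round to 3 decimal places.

8.062

The farthest pair is (0, -4)–(1, 4) with squared distance 65. The circle on this segment as diameter has centre (0.5, 0) and r² = 65/4 = 16.25.
Check (2, 0): distance² to centre = 2.25 ≤ 16.25, so it lies inside.
All remaining points lie in this disk, and no smaller disk contains both endpoints, so this is the minimum enclosing circle.
Diameter = 2r = 2√(16.25) ≈ 8.062.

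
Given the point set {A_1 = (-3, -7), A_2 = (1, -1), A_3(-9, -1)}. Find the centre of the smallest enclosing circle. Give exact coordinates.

Side lengths²: A_1A_2² = 52, A_1A_3² = 72, A_2A_3² = 100.
Since A_2A_3² = 100 < 72 + 52 = 124, the triangle is acute, so the smallest enclosing circle is the circumcircle.
Circumcentre = (-4, -2), r² = 26.
Centre = (-4, -2).

(-4, -2)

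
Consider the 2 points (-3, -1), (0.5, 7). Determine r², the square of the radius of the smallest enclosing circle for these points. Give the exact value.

The smallest circle enclosing two points has them as diameter endpoints.
Centre = midpoint = (-1.25, 3); r² = |(-3, -1)−(0.5, 7)|²/4 = 76.25/4 = 19.0625.

19.0625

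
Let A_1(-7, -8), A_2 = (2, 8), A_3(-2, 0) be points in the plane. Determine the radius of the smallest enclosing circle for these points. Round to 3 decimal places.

9.179

Side lengths²: A_1A_2² = 337, A_1A_3² = 89, A_2A_3² = 80.
Since A_1A_2² = 337 ≥ 89 + 80 = 169, the angle opposite A_1A_2 is not acute, so the smallest enclosing circle has A_1A_2 as diameter.
Centre = midpoint of A_1A_2 = (-2.5, 0), r² = 337/4 = 84.25.
r = √(84.25) ≈ 9.179.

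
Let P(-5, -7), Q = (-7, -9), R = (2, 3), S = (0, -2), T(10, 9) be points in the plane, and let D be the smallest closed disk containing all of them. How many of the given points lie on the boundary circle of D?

By Welzl's lemma the MEC is supported by two points (diametrically opposite) or three points (on a circumcircle).
The farthest pair is Q–T with squared distance 613. The circle on this segment as diameter has centre (1.5, 0) and r² = 613/4 = 153.25.
Check P: distance² to centre = 91.25 ≤ 153.25, so it lies inside.
All remaining points lie in this disk, and no smaller disk contains both endpoints, so this is the minimum enclosing circle.
The points at distance exactly r from the centre are Q, T — 2 points.

2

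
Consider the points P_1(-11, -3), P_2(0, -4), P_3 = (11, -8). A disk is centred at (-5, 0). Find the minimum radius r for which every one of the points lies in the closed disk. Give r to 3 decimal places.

17.889

The required radius is the distance from (-5, 0) to the farthest point.
Squared distances: 45, 41, 320.
Maximum is 320, attained at P_3.
r = √320 ≈ 17.889.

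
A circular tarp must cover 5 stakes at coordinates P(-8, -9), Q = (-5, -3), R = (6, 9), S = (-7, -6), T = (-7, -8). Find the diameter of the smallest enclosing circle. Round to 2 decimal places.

By Welzl's lemma the MEC is supported by two points (diametrically opposite) or three points (on a circumcircle).
The farthest pair is P–R with squared distance 520. The circle on this segment as diameter has centre (-1, 0) and r² = 520/4 = 130.
Check Q: distance² to centre = 25 ≤ 130, so it lies inside.
All remaining points lie in this disk, and no smaller disk contains both endpoints, so this is the minimum enclosing circle.
Diameter = 2r = 2√130 ≈ 22.80.

22.80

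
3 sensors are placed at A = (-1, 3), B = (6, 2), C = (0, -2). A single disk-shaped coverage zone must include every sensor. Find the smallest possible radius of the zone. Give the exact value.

65/17

Side lengths²: AB² = 50, AC² = 26, BC² = 52.
Since BC² = 52 < 50 + 26 = 76, the triangle is acute, so the smallest enclosing circle is the circumcircle.
Circumcentre = (39/17, 18/17), r² = 4225/289.
r = √(4225/289) = 65/17.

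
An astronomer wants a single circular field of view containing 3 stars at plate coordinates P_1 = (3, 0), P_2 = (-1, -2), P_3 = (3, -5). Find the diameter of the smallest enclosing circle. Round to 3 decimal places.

5.590

Side lengths²: P_1P_2² = 20, P_1P_3² = 25, P_2P_3² = 25.
Since P_2P_3² = 25 < 25 + 20 = 45, the triangle is acute, so the smallest enclosing circle is the circumcircle.
Circumcentre = (1.75, -2.5), r² = 7.8125.
Diameter = 2r = 2√(7.8125) ≈ 5.590.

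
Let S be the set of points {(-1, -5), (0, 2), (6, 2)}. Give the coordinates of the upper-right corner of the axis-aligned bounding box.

x-range [-1, 6], y-range [-5, 2].
The upper-right corner is (6, 2).

(6, 2)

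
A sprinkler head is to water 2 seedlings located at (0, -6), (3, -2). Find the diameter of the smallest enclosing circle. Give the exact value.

The smallest circle enclosing two points has them as diameter endpoints.
Centre = midpoint = (1.5, -4); r² = |(0, -6)−(3, -2)|²/4 = 25/4 = 6.25.
Diameter = 2r = 2√(6.25) = 5.

5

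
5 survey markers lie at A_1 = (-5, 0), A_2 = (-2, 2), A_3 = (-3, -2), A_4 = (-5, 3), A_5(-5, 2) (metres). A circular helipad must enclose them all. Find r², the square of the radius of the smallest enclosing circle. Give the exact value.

The farthest pair is A_3–A_4 with squared distance 29. The circle on this segment as diameter has centre (-4, 0.5) and r² = 29/4 = 7.25.
Check A_1: distance² to centre = 1.25 ≤ 7.25, so it lies inside.
All remaining points lie in this disk, and no smaller disk contains both endpoints, so this is the minimum enclosing circle.

7.25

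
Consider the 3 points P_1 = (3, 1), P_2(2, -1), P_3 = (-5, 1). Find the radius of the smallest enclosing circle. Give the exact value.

4

Side lengths²: P_1P_2² = 5, P_1P_3² = 64, P_2P_3² = 53.
Since P_1P_3² = 64 ≥ 53 + 5 = 58, the angle opposite P_1P_3 is not acute, so the smallest enclosing circle has P_1P_3 as diameter.
Centre = midpoint of P_1P_3 = (-1, 1), r² = 64/4 = 16.
r = √16 = 4.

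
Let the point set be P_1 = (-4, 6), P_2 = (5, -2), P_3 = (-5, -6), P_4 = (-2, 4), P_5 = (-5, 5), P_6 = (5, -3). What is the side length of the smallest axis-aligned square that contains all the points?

The bounding box has width 10 and height 12.
An axis-aligned square enclosing the set must have side ≥ max(width, height).
So the minimum side is max(10, 12) = 12.

12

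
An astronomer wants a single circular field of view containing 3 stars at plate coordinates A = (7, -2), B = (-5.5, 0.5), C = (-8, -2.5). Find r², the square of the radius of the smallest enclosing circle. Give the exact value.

Side lengths²: AB² = 162.5, AC² = 225.25, BC² = 15.25.
Since AC² = 225.25 ≥ 162.5 + 15.25 = 177.75, the angle opposite AC is not acute, so the smallest enclosing circle has AC as diameter.
Centre = midpoint of AC = (-0.5, -2.25), r² = 225.25/4 = 56.3125.

56.3125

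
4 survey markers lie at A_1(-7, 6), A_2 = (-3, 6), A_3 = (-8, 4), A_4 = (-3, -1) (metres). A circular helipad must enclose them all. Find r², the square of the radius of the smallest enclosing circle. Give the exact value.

16.25

By Welzl's lemma the MEC is supported by two points (diametrically opposite) or three points (on a circumcircle).
The farthest pair is A_1–A_4 with squared distance 65. The circle on this segment as diameter has centre (-5, 2.5) and r² = 65/4 = 16.25.
Check A_2: distance² to centre = 16.25 ≤ 16.25, so it lies inside.
All remaining points lie in this disk, and no smaller disk contains both endpoints, so this is the minimum enclosing circle.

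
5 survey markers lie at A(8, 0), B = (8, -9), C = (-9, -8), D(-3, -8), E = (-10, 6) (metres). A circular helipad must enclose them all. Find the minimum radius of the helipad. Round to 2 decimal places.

The farthest pair is B–E with squared distance 549. The circle on this segment as diameter has centre (-1, -1.5) and r² = 549/4 = 137.25.
Check A: distance² to centre = 83.25 ≤ 137.25, so it lies inside.
All remaining points lie in this disk, and no smaller disk contains both endpoints, so this is the minimum enclosing circle.
r = √(137.25) ≈ 11.72.

11.72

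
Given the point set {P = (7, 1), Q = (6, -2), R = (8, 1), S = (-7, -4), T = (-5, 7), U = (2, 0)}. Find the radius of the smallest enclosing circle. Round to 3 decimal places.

8.165

By Welzl's lemma the MEC is supported by two points (diametrically opposite) or three points (on a circumcircle).
The minimum enclosing circle is determined by three boundary points: R, S, T.
Their circumcentre is (-9/62, 27/62) with r² = 128125/1922.
The farthest remaining point P is at distance² 98737/1922 ≤ 128125/1922.
r = √(128125/1922) ≈ 8.165.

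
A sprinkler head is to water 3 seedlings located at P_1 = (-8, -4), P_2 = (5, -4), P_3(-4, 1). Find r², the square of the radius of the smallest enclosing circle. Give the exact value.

42.25

Side lengths²: P_1P_2² = 169, P_1P_3² = 41, P_2P_3² = 106.
Since P_1P_2² = 169 ≥ 106 + 41 = 147, the angle opposite P_1P_2 is not acute, so the smallest enclosing circle has P_1P_2 as diameter.
Centre = midpoint of P_1P_2 = (-1.5, -4), r² = 169/4 = 42.25.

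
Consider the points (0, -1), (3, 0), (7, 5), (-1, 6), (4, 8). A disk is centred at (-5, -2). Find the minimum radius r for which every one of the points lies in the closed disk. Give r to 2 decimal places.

The required radius is the distance from (-5, -2) to the farthest point.
Squared distances: 26, 68, 193, 80, 181.
Maximum is 193, attained at (7, 5).
r = √193 ≈ 13.89.

13.89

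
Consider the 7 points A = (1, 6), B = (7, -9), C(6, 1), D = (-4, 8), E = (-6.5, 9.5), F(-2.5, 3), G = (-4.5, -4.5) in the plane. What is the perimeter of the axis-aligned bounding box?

Width = max x − min x = 7 − (-6.5) = 13.5.
Height = max y − min y = 9.5 − (-9) = 18.5.
Perimeter = 2(13.5 + 18.5) = 64.

64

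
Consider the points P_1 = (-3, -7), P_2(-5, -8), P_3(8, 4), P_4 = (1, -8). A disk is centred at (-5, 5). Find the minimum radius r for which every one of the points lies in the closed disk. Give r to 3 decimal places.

The required radius is the distance from (-5, 5) to the farthest point.
Squared distances: 148, 169, 170, 205.
Maximum is 205, attained at P_4.
r = √205 ≈ 14.318.

14.318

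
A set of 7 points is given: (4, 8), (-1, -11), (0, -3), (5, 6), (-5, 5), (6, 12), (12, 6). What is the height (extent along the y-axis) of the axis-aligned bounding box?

23

max y = 12, min y = -11, so height = 23.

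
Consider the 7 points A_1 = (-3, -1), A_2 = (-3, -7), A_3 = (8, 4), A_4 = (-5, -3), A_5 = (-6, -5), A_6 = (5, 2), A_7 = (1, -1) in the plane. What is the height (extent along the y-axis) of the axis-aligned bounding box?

11

max y = 4, min y = -7, so height = 11.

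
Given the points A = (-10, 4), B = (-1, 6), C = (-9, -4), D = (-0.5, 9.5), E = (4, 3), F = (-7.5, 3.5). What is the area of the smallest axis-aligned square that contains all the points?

The bounding box has width 14 and height 13.5.
An axis-aligned square enclosing the set must have side ≥ max(width, height).
So the minimum side is max(14, 13.5) = 14.
Area = 14² = 196.

196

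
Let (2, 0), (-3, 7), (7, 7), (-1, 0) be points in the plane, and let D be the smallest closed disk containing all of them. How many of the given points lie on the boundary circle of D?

A smallest enclosing disk is always determined by at most three of the input points on its boundary.
The minimum enclosing circle is determined by three boundary points: (-3, 7), (7, 7), (-1, 0).
Their circumcentre is (2, 65/14) with r² = 5989/196.
The farthest remaining point (2, 0) is at distance² 4225/196 ≤ 5989/196.
The points at distance exactly r from the centre are (-3, 7), (7, 7), (-1, 0) — 3 points.

3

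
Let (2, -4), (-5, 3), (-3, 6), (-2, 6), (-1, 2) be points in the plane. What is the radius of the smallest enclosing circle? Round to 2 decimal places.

The minimum enclosing circle of a finite set is fixed by two of the points (as a diameter) or three (as a circumcircle).
The farthest pair is (2, -4)–(-3, 6) with squared distance 125. The circle on this segment as diameter has centre (-0.5, 1) and r² = 125/4 = 31.25.
Check (-5, 3): distance² to centre = 24.25 ≤ 31.25, so it lies inside.
All remaining points lie in this disk, and no smaller disk contains both endpoints, so this is the minimum enclosing circle.
r = √(31.25) ≈ 5.59.

5.59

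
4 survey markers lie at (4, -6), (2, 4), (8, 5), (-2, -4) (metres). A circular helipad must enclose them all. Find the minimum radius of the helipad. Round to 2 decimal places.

A smallest enclosing disk is always determined by at most three of the input points on its boundary.
The farthest pair is (8, 5)–(-2, -4) with squared distance 181. The circle on this segment as diameter has centre (3, 0.5) and r² = 181/4 = 45.25.
Check (4, -6): distance² to centre = 43.25 ≤ 45.25, so it lies inside.
All remaining points lie in this disk, and no smaller disk contains both endpoints, so this is the minimum enclosing circle.
r = √(45.25) ≈ 6.73.

6.73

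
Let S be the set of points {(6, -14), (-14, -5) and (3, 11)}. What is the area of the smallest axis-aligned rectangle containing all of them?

500

x ranges over [-14, 6], width 20.
y ranges over [-14, 11], height 25.
Area = 20 × 25 = 500.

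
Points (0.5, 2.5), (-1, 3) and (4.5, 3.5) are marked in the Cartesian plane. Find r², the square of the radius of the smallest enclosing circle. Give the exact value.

7.625

Call the three points A, B, C in the order given.
Side lengths²: AB² = 2.5, AC² = 17, BC² = 30.5.
Since BC² = 30.5 ≥ 17 + 2.5 = 19.5, the angle opposite BC is not acute, so the smallest enclosing circle has BC as diameter.
Centre = midpoint of BC = (1.75, 3.25), r² = 30.5/4 = 7.625.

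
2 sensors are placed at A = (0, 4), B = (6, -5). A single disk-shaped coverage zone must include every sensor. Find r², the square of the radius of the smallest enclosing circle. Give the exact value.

29.25

The smallest circle enclosing two points has them as diameter endpoints.
Centre = midpoint = (3, -0.5); r² = |AB|²/4 = 117/4 = 29.25.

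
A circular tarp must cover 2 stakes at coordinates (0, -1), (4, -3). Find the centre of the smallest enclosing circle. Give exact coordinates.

The smallest circle enclosing two points has them as diameter endpoints.
Centre = midpoint = (2, -2); r² = |(0, -1)−(4, -3)|²/4 = 20/4 = 5.
Centre = (2, -2).

(2, -2)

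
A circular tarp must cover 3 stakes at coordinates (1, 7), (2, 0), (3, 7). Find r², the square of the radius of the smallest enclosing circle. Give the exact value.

Call the three points A, B, C in the order given.
Side lengths²: AB² = 50, AC² = 4, BC² = 50.
Since BC² = 50 < 50 + 4 = 54, the triangle is acute, so the smallest enclosing circle is the circumcircle.
Circumcentre = (2, 25/7), r² = 625/49.

625/49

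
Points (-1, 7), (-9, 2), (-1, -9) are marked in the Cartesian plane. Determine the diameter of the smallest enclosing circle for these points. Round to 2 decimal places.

Call the three points A, B, C in the order given.
Side lengths²: AB² = 89, AC² = 256, BC² = 185.
Since AC² = 256 < 185 + 89 = 274, the triangle is acute, so the smallest enclosing circle is the circumcircle.
Circumcentre = (-1.5625, -1), r² = 64.31640625.
Diameter = 2r = 2√(64.31640625) ≈ 16.04.

16.04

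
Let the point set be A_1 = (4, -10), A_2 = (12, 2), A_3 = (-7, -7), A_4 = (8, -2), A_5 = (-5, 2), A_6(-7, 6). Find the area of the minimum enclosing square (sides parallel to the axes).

The bounding box has width 19 and height 16.
An axis-aligned square enclosing the set must have side ≥ max(width, height).
So the minimum side is max(19, 16) = 19.
Area = 19² = 361.

361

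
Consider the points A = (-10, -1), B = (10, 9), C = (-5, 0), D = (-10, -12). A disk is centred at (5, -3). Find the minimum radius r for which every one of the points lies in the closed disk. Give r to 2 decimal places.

The required radius is the distance from (5, -3) to the farthest point.
Squared distances: 229, 169, 109, 306.
Maximum is 306, attained at D.
r = √306 ≈ 17.49.

17.49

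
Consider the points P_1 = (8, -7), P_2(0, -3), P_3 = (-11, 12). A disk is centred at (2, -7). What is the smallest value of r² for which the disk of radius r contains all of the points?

The required radius is the distance from (2, -7) to the farthest point.
Squared distances: 36, 20, 530.
Maximum is 530, attained at P_3.

530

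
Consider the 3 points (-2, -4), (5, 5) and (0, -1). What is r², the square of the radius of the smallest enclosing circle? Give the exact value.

Call the three points A, B, C in the order given.
Side lengths²: AB² = 130, AC² = 13, BC² = 61.
Since AB² = 130 ≥ 61 + 13 = 74, the angle opposite AB is not acute, so the smallest enclosing circle has AB as diameter.
Centre = midpoint of AB = (1.5, 0.5), r² = 130/4 = 32.5.

32.5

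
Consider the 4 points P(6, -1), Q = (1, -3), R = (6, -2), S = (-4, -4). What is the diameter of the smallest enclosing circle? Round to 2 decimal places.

A smallest enclosing disk is always determined by at most three of the input points on its boundary.
The farthest pair is P–S with squared distance 109. The circle on this segment as diameter has centre (1, -2.5) and r² = 109/4 = 27.25.
Check Q: distance² to centre = 0.25 ≤ 27.25, so it lies inside.
All remaining points lie in this disk, and no smaller disk contains both endpoints, so this is the minimum enclosing circle.
Diameter = 2r = 2√(27.25) ≈ 10.44.

10.44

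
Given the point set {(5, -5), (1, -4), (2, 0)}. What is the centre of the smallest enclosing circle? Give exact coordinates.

(3.5, -2.5)

Call the three points A, B, C in the order given.
Side lengths²: AB² = 17, AC² = 34, BC² = 17.
Since AC² = 34 ≥ 17 + 17 = 34, the angle opposite AC is not acute, so the smallest enclosing circle has AC as diameter.
Centre = midpoint of AC = (3.5, -2.5), r² = 34/4 = 8.5.
Centre = (3.5, -2.5).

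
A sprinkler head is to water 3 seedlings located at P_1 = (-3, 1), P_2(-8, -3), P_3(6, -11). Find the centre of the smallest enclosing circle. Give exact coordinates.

(-0.875, -6.78125)

Side lengths²: P_1P_2² = 41, P_1P_3² = 225, P_2P_3² = 260.
Since P_2P_3² = 260 < 225 + 41 = 266, the triangle is acute, so the smallest enclosing circle is the circumcircle.
Circumcentre = (-0.875, -6.78125), r² = 65.0634765625.
Centre = (-0.875, -6.78125).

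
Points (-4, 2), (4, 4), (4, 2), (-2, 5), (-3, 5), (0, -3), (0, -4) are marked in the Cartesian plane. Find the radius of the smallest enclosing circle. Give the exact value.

The minimum enclosing circle of a finite set is fixed by two of the points (as a diameter) or three (as a circumcircle).
The minimum enclosing circle is determined by three boundary points: (4, 4), (-3, 5), (0, -4).
Their circumcentre is (0, 1) with r² = 25.
The farthest remaining point (-2, 5) is at distance² 20 ≤ 25.
r = √25 = 5.

5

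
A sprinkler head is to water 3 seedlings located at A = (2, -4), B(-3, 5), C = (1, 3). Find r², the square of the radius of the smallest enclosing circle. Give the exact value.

Side lengths²: AB² = 106, AC² = 50, BC² = 20.
Since AB² = 106 ≥ 50 + 20 = 70, the angle opposite AB is not acute, so the smallest enclosing circle has AB as diameter.
Centre = midpoint of AB = (-0.5, 0.5), r² = 106/4 = 26.5.

26.5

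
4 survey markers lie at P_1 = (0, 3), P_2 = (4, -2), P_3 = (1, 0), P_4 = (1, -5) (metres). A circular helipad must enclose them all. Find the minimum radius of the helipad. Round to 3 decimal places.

By Welzl's lemma the MEC is supported by two points (diametrically opposite) or three points (on a circumcircle).
The farthest pair is P_1–P_4 with squared distance 65. The circle on this segment as diameter has centre (0.5, -1) and r² = 65/4 = 16.25.
Check P_2: distance² to centre = 13.25 ≤ 16.25, so it lies inside.
All remaining points lie in this disk, and no smaller disk contains both endpoints, so this is the minimum enclosing circle.
r = √(16.25) ≈ 4.031.

4.031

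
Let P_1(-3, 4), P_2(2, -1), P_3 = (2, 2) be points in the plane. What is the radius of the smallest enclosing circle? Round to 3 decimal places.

3.536

Side lengths²: P_1P_2² = 50, P_1P_3² = 29, P_2P_3² = 9.
Since P_1P_2² = 50 ≥ 29 + 9 = 38, the angle opposite P_1P_2 is not acute, so the smallest enclosing circle has P_1P_2 as diameter.
Centre = midpoint of P_1P_2 = (-0.5, 1.5), r² = 50/4 = 12.5.
r = √(12.5) ≈ 3.536.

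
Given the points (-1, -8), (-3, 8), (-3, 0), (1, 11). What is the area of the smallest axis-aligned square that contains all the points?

361

The bounding box has width 4 and height 19.
An axis-aligned square enclosing the set must have side ≥ max(width, height).
So the minimum side is max(4, 19) = 19.
Area = 19² = 361.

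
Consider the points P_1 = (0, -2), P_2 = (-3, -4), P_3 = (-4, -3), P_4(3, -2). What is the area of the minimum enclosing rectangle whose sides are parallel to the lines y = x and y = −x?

24

In coordinates u = x + y, v = x − y the rectangle is axis-aligned; the map (x,y)→(u,v) scales areas by 2.
u-values: -2, -7, -7, 1; range = 1 − (-7) = 8.
v-values: 2, 1, -1, 5; range = 5 − (-1) = 6.
Area = (8 × 6) / 2 = 24.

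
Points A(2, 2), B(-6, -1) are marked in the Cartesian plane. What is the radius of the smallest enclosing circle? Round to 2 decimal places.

4.27

The smallest circle enclosing two points has them as diameter endpoints.
Centre = midpoint = (-2, 0.5); r² = |AB|²/4 = 73/4 = 18.25.
r = √(18.25) ≈ 4.27.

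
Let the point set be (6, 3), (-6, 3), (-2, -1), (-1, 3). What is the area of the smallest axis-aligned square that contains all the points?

The bounding box has width 12 and height 4.
An axis-aligned square enclosing the set must have side ≥ max(width, height).
So the minimum side is max(12, 4) = 12.
Area = 12² = 144.

144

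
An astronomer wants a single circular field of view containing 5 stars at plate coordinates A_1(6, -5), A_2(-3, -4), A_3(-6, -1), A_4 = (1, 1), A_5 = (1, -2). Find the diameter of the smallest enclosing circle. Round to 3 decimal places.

By Welzl's lemma the MEC is supported by two points (diametrically opposite) or three points (on a circumcircle).
The farthest pair is A_1–A_3 with squared distance 160. The circle on this segment as diameter has centre (0, -3) and r² = 160/4 = 40.
Check A_2: distance² to centre = 10 ≤ 40, so it lies inside.
All remaining points lie in this disk, and no smaller disk contains both endpoints, so this is the minimum enclosing circle.
Diameter = 2r = 2√40 ≈ 12.649.

12.649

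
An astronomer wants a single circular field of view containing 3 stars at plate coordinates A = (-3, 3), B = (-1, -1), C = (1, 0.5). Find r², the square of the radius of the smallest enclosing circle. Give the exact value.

11125/1936

Side lengths²: AB² = 20, AC² = 22.25, BC² = 6.25.
Since AC² = 22.25 < 20 + 6.25 = 26.25, the triangle is acute, so the smallest enclosing circle is the circumcircle.
Circumcentre = (-27/22, 61/44), r² = 11125/1936.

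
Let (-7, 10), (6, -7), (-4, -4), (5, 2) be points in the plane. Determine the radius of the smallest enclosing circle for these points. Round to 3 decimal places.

By Welzl's lemma the MEC is supported by two points (diametrically opposite) or three points (on a circumcircle).
The farthest pair is (-7, 10)–(6, -7) with squared distance 458. The circle on this segment as diameter has centre (-0.5, 1.5) and r² = 458/4 = 114.5.
Check (-4, -4): distance² to centre = 42.5 ≤ 114.5, so it lies inside.
All remaining points lie in this disk, and no smaller disk contains both endpoints, so this is the minimum enclosing circle.
r = √(114.5) ≈ 10.700.

10.700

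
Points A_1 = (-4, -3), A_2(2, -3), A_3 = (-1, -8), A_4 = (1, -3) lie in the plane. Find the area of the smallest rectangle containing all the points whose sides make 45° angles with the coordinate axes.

In coordinates u = x + y, v = x − y the rectangle is axis-aligned; the map (x,y)→(u,v) scales areas by 2.
u-values: -7, -1, -9, -2; range = -1 − (-9) = 8.
v-values: -1, 5, 7, 4; range = 7 − (-1) = 8.
Area = (8 × 8) / 2 = 32.

32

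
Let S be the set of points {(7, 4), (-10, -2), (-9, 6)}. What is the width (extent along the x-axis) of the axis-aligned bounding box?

max x = 7, min x = -10, so width = 17.

17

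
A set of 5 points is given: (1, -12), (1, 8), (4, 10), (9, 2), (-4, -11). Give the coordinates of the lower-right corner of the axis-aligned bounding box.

x-range [-4, 9], y-range [-12, 10].
The lower-right corner is (9, -12).

(9, -12)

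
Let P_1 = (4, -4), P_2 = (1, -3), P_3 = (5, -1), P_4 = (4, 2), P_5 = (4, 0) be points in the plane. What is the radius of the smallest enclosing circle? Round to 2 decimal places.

The minimum enclosing circle of a finite set is fixed by two of the points (as a diameter) or three (as a circumcircle).
The minimum enclosing circle is determined by three boundary points: P_1, P_2, P_4.
Their circumcentre is (10/3, -1) with r² = 85/9.
The farthest remaining point P_3 is at distance² 25/9 ≤ 85/9.
r = √(85/9) ≈ 3.07.

3.07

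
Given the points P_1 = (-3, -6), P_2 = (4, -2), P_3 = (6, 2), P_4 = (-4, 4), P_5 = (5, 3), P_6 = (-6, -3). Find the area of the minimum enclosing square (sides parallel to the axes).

The bounding box has width 12 and height 10.
An axis-aligned square enclosing the set must have side ≥ max(width, height).
So the minimum side is max(12, 10) = 12.
Area = 12² = 144.

144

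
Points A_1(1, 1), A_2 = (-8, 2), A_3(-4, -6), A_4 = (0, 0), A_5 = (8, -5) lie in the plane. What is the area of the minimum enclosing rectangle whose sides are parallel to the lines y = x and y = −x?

149.5

In coordinates u = x + y, v = x − y the rectangle is axis-aligned; the map (x,y)→(u,v) scales areas by 2.
u-values: 2, -6, -10, 0, 3; range = 3 − (-10) = 13.
v-values: 0, -10, 2, 0, 13; range = 13 − (-10) = 23.
Area = (13 × 23) / 2 = 149.5.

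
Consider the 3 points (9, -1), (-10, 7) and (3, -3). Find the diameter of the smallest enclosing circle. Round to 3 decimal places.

Call the three points A, B, C in the order given.
Side lengths²: AB² = 425, AC² = 40, BC² = 269.
Since AB² = 425 ≥ 269 + 40 = 309, the angle opposite AB is not acute, so the smallest enclosing circle has AB as diameter.
Centre = midpoint of AB = (-0.5, 3), r² = 425/4 = 106.25.
Diameter = 2r = 2√(106.25) ≈ 20.616.

20.616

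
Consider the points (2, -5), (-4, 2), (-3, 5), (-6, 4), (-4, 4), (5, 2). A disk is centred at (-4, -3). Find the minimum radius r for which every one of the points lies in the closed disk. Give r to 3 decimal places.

The required radius is the distance from (-4, -3) to the farthest point.
Squared distances: 40, 25, 65, 53, 49, 106.
Maximum is 106, attained at (5, 2).
r = √106 ≈ 10.296.

10.296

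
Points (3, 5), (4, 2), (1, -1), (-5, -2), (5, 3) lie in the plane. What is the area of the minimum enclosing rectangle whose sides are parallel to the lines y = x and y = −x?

37.5

In coordinates u = x + y, v = x − y the rectangle is axis-aligned; the map (x,y)→(u,v) scales areas by 2.
u-values: 8, 6, 0, -7, 8; range = 8 − (-7) = 15.
v-values: -2, 2, 2, -3, 2; range = 2 − (-3) = 5.
Area = (15 × 5) / 2 = 37.5.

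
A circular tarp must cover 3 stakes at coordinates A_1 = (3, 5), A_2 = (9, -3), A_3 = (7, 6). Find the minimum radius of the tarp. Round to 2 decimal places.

5.00

Side lengths²: A_1A_2² = 100, A_1A_3² = 17, A_2A_3² = 85.
Since A_1A_2² = 100 < 85 + 17 = 102, the triangle is acute, so the smallest enclosing circle is the circumcircle.
Circumcentre = (116/19, 41/38), r² = 36125/1444.
r = √(36125/1444) ≈ 5.00.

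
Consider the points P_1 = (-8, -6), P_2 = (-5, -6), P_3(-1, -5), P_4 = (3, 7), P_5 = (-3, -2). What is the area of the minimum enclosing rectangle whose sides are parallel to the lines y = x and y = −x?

96

In coordinates u = x + y, v = x − y the rectangle is axis-aligned; the map (x,y)→(u,v) scales areas by 2.
u-values: -14, -11, -6, 10, -5; range = 10 − (-14) = 24.
v-values: -2, 1, 4, -4, -1; range = 4 − (-4) = 8.
Area = (24 × 8) / 2 = 96.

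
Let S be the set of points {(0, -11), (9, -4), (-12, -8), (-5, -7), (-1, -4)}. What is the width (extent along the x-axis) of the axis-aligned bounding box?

max x = 9, min x = -12, so width = 21.

21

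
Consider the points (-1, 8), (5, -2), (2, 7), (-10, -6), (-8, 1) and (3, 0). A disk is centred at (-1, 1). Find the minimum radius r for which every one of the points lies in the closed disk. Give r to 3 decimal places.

The required radius is the distance from (-1, 1) to the farthest point.
Squared distances: 49, 45, 45, 130, 49, 17.
Maximum is 130, attained at (-10, -6).
r = √130 ≈ 11.402.

11.402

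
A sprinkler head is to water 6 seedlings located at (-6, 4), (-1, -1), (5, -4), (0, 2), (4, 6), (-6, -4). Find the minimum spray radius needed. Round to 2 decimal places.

7.11

The minimum enclosing circle is determined by three boundary points: (5, -4), (4, 6), (-6, -4).
Their circumcentre is (-0.5, 0.5) with r² = 50.5.
The farthest remaining point (-6, 4) is at distance² 42.5 ≤ 50.5.
r = √(50.5) ≈ 7.11.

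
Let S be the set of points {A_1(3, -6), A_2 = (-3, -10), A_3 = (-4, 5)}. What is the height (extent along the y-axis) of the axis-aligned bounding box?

15

max y = 5, min y = -10, so height = 15.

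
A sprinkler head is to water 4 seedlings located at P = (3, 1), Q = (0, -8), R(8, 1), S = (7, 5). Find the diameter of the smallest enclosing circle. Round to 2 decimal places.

14.76

A smallest enclosing disk is always determined by at most three of the input points on its boundary.
The farthest pair is Q–S with squared distance 218. The circle on this segment as diameter has centre (3.5, -1.5) and r² = 218/4 = 54.5.
Check P: distance² to centre = 6.5 ≤ 54.5, so it lies inside.
All remaining points lie in this disk, and no smaller disk contains both endpoints, so this is the minimum enclosing circle.
Diameter = 2r = 2√(54.5) ≈ 14.76.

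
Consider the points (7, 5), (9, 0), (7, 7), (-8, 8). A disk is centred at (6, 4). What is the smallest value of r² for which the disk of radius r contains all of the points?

212

The required radius is the distance from (6, 4) to the farthest point.
Squared distances: 2, 25, 10, 212.
Maximum is 212, attained at (-8, 8).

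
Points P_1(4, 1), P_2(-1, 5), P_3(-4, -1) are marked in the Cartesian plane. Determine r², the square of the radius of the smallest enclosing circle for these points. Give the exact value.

3485/196

Side lengths²: P_1P_2² = 41, P_1P_3² = 68, P_2P_3² = 45.
Since P_1P_3² = 68 < 45 + 41 = 86, the triangle is acute, so the smallest enclosing circle is the circumcircle.
Circumcentre = (-3/14, 6/7), r² = 3485/196.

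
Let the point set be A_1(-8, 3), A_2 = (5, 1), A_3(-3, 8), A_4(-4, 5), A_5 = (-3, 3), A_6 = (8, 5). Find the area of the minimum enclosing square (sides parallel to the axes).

256

The bounding box has width 16 and height 7.
An axis-aligned square enclosing the set must have side ≥ max(width, height).
So the minimum side is max(16, 7) = 16.
Area = 16² = 256.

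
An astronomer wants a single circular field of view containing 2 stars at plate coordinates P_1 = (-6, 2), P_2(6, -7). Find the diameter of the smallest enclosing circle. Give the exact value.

15

The smallest circle enclosing two points has them as diameter endpoints.
Centre = midpoint = (0, -2.5); r² = |P_1P_2|²/4 = 225/4 = 56.25.
Diameter = 2r = 2√(56.25) = 15.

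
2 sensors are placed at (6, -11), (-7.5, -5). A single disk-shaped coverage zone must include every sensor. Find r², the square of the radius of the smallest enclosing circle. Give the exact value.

The smallest circle enclosing two points has them as diameter endpoints.
Centre = midpoint = (-0.75, -8); r² = |(6, -11)−(-7.5, -5)|²/4 = 218.25/4 = 54.5625.

54.5625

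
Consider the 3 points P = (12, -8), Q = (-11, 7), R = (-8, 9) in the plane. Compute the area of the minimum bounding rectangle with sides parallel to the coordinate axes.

391

x ranges over [-11, 12], width 23.
y ranges over [-8, 9], height 17.
Area = 23 × 17 = 391.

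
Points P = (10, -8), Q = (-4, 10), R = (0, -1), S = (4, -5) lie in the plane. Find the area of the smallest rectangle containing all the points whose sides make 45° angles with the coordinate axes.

In coordinates u = x + y, v = x − y the rectangle is axis-aligned; the map (x,y)→(u,v) scales areas by 2.
u-values: 2, 6, -1, -1; range = 6 − (-1) = 7.
v-values: 18, -14, 1, 9; range = 18 − (-14) = 32.
Area = (7 × 32) / 2 = 112.

112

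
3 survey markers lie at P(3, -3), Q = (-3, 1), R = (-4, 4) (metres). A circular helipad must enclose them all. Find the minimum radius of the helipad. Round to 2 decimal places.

Side lengths²: PQ² = 52, PR² = 98, QR² = 10.
Since PR² = 98 ≥ 52 + 10 = 62, the angle opposite PR is not acute, so the smallest enclosing circle has PR as diameter.
Centre = midpoint of PR = (-0.5, 0.5), r² = 98/4 = 24.5.
r = √(24.5) ≈ 4.95.

4.95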